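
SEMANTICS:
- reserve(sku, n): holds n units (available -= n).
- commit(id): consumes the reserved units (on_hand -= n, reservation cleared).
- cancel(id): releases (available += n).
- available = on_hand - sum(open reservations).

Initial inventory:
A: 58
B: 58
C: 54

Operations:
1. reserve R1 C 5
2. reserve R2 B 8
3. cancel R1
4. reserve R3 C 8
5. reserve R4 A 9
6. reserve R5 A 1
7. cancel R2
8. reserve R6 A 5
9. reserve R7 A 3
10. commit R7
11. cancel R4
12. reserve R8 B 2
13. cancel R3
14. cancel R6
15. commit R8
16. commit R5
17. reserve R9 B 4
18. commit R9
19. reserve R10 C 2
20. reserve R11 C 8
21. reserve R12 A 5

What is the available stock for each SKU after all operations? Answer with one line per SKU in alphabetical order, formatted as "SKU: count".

Step 1: reserve R1 C 5 -> on_hand[A=58 B=58 C=54] avail[A=58 B=58 C=49] open={R1}
Step 2: reserve R2 B 8 -> on_hand[A=58 B=58 C=54] avail[A=58 B=50 C=49] open={R1,R2}
Step 3: cancel R1 -> on_hand[A=58 B=58 C=54] avail[A=58 B=50 C=54] open={R2}
Step 4: reserve R3 C 8 -> on_hand[A=58 B=58 C=54] avail[A=58 B=50 C=46] open={R2,R3}
Step 5: reserve R4 A 9 -> on_hand[A=58 B=58 C=54] avail[A=49 B=50 C=46] open={R2,R3,R4}
Step 6: reserve R5 A 1 -> on_hand[A=58 B=58 C=54] avail[A=48 B=50 C=46] open={R2,R3,R4,R5}
Step 7: cancel R2 -> on_hand[A=58 B=58 C=54] avail[A=48 B=58 C=46] open={R3,R4,R5}
Step 8: reserve R6 A 5 -> on_hand[A=58 B=58 C=54] avail[A=43 B=58 C=46] open={R3,R4,R5,R6}
Step 9: reserve R7 A 3 -> on_hand[A=58 B=58 C=54] avail[A=40 B=58 C=46] open={R3,R4,R5,R6,R7}
Step 10: commit R7 -> on_hand[A=55 B=58 C=54] avail[A=40 B=58 C=46] open={R3,R4,R5,R6}
Step 11: cancel R4 -> on_hand[A=55 B=58 C=54] avail[A=49 B=58 C=46] open={R3,R5,R6}
Step 12: reserve R8 B 2 -> on_hand[A=55 B=58 C=54] avail[A=49 B=56 C=46] open={R3,R5,R6,R8}
Step 13: cancel R3 -> on_hand[A=55 B=58 C=54] avail[A=49 B=56 C=54] open={R5,R6,R8}
Step 14: cancel R6 -> on_hand[A=55 B=58 C=54] avail[A=54 B=56 C=54] open={R5,R8}
Step 15: commit R8 -> on_hand[A=55 B=56 C=54] avail[A=54 B=56 C=54] open={R5}
Step 16: commit R5 -> on_hand[A=54 B=56 C=54] avail[A=54 B=56 C=54] open={}
Step 17: reserve R9 B 4 -> on_hand[A=54 B=56 C=54] avail[A=54 B=52 C=54] open={R9}
Step 18: commit R9 -> on_hand[A=54 B=52 C=54] avail[A=54 B=52 C=54] open={}
Step 19: reserve R10 C 2 -> on_hand[A=54 B=52 C=54] avail[A=54 B=52 C=52] open={R10}
Step 20: reserve R11 C 8 -> on_hand[A=54 B=52 C=54] avail[A=54 B=52 C=44] open={R10,R11}
Step 21: reserve R12 A 5 -> on_hand[A=54 B=52 C=54] avail[A=49 B=52 C=44] open={R10,R11,R12}

Answer: A: 49
B: 52
C: 44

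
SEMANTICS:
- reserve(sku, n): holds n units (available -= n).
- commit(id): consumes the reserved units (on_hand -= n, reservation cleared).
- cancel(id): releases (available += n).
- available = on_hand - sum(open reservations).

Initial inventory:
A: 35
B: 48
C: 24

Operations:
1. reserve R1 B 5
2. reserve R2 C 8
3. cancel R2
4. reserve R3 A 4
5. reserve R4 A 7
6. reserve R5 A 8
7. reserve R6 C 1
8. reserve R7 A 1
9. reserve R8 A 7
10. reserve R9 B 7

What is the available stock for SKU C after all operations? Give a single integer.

Step 1: reserve R1 B 5 -> on_hand[A=35 B=48 C=24] avail[A=35 B=43 C=24] open={R1}
Step 2: reserve R2 C 8 -> on_hand[A=35 B=48 C=24] avail[A=35 B=43 C=16] open={R1,R2}
Step 3: cancel R2 -> on_hand[A=35 B=48 C=24] avail[A=35 B=43 C=24] open={R1}
Step 4: reserve R3 A 4 -> on_hand[A=35 B=48 C=24] avail[A=31 B=43 C=24] open={R1,R3}
Step 5: reserve R4 A 7 -> on_hand[A=35 B=48 C=24] avail[A=24 B=43 C=24] open={R1,R3,R4}
Step 6: reserve R5 A 8 -> on_hand[A=35 B=48 C=24] avail[A=16 B=43 C=24] open={R1,R3,R4,R5}
Step 7: reserve R6 C 1 -> on_hand[A=35 B=48 C=24] avail[A=16 B=43 C=23] open={R1,R3,R4,R5,R6}
Step 8: reserve R7 A 1 -> on_hand[A=35 B=48 C=24] avail[A=15 B=43 C=23] open={R1,R3,R4,R5,R6,R7}
Step 9: reserve R8 A 7 -> on_hand[A=35 B=48 C=24] avail[A=8 B=43 C=23] open={R1,R3,R4,R5,R6,R7,R8}
Step 10: reserve R9 B 7 -> on_hand[A=35 B=48 C=24] avail[A=8 B=36 C=23] open={R1,R3,R4,R5,R6,R7,R8,R9}
Final available[C] = 23

Answer: 23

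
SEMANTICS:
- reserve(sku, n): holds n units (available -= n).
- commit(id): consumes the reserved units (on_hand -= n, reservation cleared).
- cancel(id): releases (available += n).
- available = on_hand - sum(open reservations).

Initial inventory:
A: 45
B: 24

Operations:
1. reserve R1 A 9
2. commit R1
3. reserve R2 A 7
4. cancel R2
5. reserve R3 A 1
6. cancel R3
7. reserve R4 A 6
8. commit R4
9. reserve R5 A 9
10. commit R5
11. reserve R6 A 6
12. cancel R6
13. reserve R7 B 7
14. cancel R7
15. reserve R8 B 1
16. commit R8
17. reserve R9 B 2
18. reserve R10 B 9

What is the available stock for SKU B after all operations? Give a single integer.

Answer: 12

Derivation:
Step 1: reserve R1 A 9 -> on_hand[A=45 B=24] avail[A=36 B=24] open={R1}
Step 2: commit R1 -> on_hand[A=36 B=24] avail[A=36 B=24] open={}
Step 3: reserve R2 A 7 -> on_hand[A=36 B=24] avail[A=29 B=24] open={R2}
Step 4: cancel R2 -> on_hand[A=36 B=24] avail[A=36 B=24] open={}
Step 5: reserve R3 A 1 -> on_hand[A=36 B=24] avail[A=35 B=24] open={R3}
Step 6: cancel R3 -> on_hand[A=36 B=24] avail[A=36 B=24] open={}
Step 7: reserve R4 A 6 -> on_hand[A=36 B=24] avail[A=30 B=24] open={R4}
Step 8: commit R4 -> on_hand[A=30 B=24] avail[A=30 B=24] open={}
Step 9: reserve R5 A 9 -> on_hand[A=30 B=24] avail[A=21 B=24] open={R5}
Step 10: commit R5 -> on_hand[A=21 B=24] avail[A=21 B=24] open={}
Step 11: reserve R6 A 6 -> on_hand[A=21 B=24] avail[A=15 B=24] open={R6}
Step 12: cancel R6 -> on_hand[A=21 B=24] avail[A=21 B=24] open={}
Step 13: reserve R7 B 7 -> on_hand[A=21 B=24] avail[A=21 B=17] open={R7}
Step 14: cancel R7 -> on_hand[A=21 B=24] avail[A=21 B=24] open={}
Step 15: reserve R8 B 1 -> on_hand[A=21 B=24] avail[A=21 B=23] open={R8}
Step 16: commit R8 -> on_hand[A=21 B=23] avail[A=21 B=23] open={}
Step 17: reserve R9 B 2 -> on_hand[A=21 B=23] avail[A=21 B=21] open={R9}
Step 18: reserve R10 B 9 -> on_hand[A=21 B=23] avail[A=21 B=12] open={R10,R9}
Final available[B] = 12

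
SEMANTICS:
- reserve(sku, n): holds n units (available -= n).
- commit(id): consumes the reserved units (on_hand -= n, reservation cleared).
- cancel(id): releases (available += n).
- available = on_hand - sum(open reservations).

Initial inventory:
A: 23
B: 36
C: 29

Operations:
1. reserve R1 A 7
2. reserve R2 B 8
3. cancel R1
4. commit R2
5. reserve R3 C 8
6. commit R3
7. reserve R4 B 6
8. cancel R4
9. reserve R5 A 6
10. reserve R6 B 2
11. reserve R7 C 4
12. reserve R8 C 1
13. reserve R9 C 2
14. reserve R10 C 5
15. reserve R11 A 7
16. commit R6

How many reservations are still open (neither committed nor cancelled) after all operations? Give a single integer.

Answer: 6

Derivation:
Step 1: reserve R1 A 7 -> on_hand[A=23 B=36 C=29] avail[A=16 B=36 C=29] open={R1}
Step 2: reserve R2 B 8 -> on_hand[A=23 B=36 C=29] avail[A=16 B=28 C=29] open={R1,R2}
Step 3: cancel R1 -> on_hand[A=23 B=36 C=29] avail[A=23 B=28 C=29] open={R2}
Step 4: commit R2 -> on_hand[A=23 B=28 C=29] avail[A=23 B=28 C=29] open={}
Step 5: reserve R3 C 8 -> on_hand[A=23 B=28 C=29] avail[A=23 B=28 C=21] open={R3}
Step 6: commit R3 -> on_hand[A=23 B=28 C=21] avail[A=23 B=28 C=21] open={}
Step 7: reserve R4 B 6 -> on_hand[A=23 B=28 C=21] avail[A=23 B=22 C=21] open={R4}
Step 8: cancel R4 -> on_hand[A=23 B=28 C=21] avail[A=23 B=28 C=21] open={}
Step 9: reserve R5 A 6 -> on_hand[A=23 B=28 C=21] avail[A=17 B=28 C=21] open={R5}
Step 10: reserve R6 B 2 -> on_hand[A=23 B=28 C=21] avail[A=17 B=26 C=21] open={R5,R6}
Step 11: reserve R7 C 4 -> on_hand[A=23 B=28 C=21] avail[A=17 B=26 C=17] open={R5,R6,R7}
Step 12: reserve R8 C 1 -> on_hand[A=23 B=28 C=21] avail[A=17 B=26 C=16] open={R5,R6,R7,R8}
Step 13: reserve R9 C 2 -> on_hand[A=23 B=28 C=21] avail[A=17 B=26 C=14] open={R5,R6,R7,R8,R9}
Step 14: reserve R10 C 5 -> on_hand[A=23 B=28 C=21] avail[A=17 B=26 C=9] open={R10,R5,R6,R7,R8,R9}
Step 15: reserve R11 A 7 -> on_hand[A=23 B=28 C=21] avail[A=10 B=26 C=9] open={R10,R11,R5,R6,R7,R8,R9}
Step 16: commit R6 -> on_hand[A=23 B=26 C=21] avail[A=10 B=26 C=9] open={R10,R11,R5,R7,R8,R9}
Open reservations: ['R10', 'R11', 'R5', 'R7', 'R8', 'R9'] -> 6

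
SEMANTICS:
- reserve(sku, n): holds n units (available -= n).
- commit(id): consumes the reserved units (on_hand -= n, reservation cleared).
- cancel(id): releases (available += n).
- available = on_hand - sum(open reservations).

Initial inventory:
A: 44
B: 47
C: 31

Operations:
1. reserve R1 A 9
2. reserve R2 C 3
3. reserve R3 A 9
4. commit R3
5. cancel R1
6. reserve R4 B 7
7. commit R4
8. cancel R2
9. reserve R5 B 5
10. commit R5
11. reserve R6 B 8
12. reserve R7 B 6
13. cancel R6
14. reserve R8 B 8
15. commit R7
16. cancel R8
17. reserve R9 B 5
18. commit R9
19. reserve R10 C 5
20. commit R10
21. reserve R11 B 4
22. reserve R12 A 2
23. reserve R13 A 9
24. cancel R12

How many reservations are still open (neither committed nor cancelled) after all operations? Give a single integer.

Answer: 2

Derivation:
Step 1: reserve R1 A 9 -> on_hand[A=44 B=47 C=31] avail[A=35 B=47 C=31] open={R1}
Step 2: reserve R2 C 3 -> on_hand[A=44 B=47 C=31] avail[A=35 B=47 C=28] open={R1,R2}
Step 3: reserve R3 A 9 -> on_hand[A=44 B=47 C=31] avail[A=26 B=47 C=28] open={R1,R2,R3}
Step 4: commit R3 -> on_hand[A=35 B=47 C=31] avail[A=26 B=47 C=28] open={R1,R2}
Step 5: cancel R1 -> on_hand[A=35 B=47 C=31] avail[A=35 B=47 C=28] open={R2}
Step 6: reserve R4 B 7 -> on_hand[A=35 B=47 C=31] avail[A=35 B=40 C=28] open={R2,R4}
Step 7: commit R4 -> on_hand[A=35 B=40 C=31] avail[A=35 B=40 C=28] open={R2}
Step 8: cancel R2 -> on_hand[A=35 B=40 C=31] avail[A=35 B=40 C=31] open={}
Step 9: reserve R5 B 5 -> on_hand[A=35 B=40 C=31] avail[A=35 B=35 C=31] open={R5}
Step 10: commit R5 -> on_hand[A=35 B=35 C=31] avail[A=35 B=35 C=31] open={}
Step 11: reserve R6 B 8 -> on_hand[A=35 B=35 C=31] avail[A=35 B=27 C=31] open={R6}
Step 12: reserve R7 B 6 -> on_hand[A=35 B=35 C=31] avail[A=35 B=21 C=31] open={R6,R7}
Step 13: cancel R6 -> on_hand[A=35 B=35 C=31] avail[A=35 B=29 C=31] open={R7}
Step 14: reserve R8 B 8 -> on_hand[A=35 B=35 C=31] avail[A=35 B=21 C=31] open={R7,R8}
Step 15: commit R7 -> on_hand[A=35 B=29 C=31] avail[A=35 B=21 C=31] open={R8}
Step 16: cancel R8 -> on_hand[A=35 B=29 C=31] avail[A=35 B=29 C=31] open={}
Step 17: reserve R9 B 5 -> on_hand[A=35 B=29 C=31] avail[A=35 B=24 C=31] open={R9}
Step 18: commit R9 -> on_hand[A=35 B=24 C=31] avail[A=35 B=24 C=31] open={}
Step 19: reserve R10 C 5 -> on_hand[A=35 B=24 C=31] avail[A=35 B=24 C=26] open={R10}
Step 20: commit R10 -> on_hand[A=35 B=24 C=26] avail[A=35 B=24 C=26] open={}
Step 21: reserve R11 B 4 -> on_hand[A=35 B=24 C=26] avail[A=35 B=20 C=26] open={R11}
Step 22: reserve R12 A 2 -> on_hand[A=35 B=24 C=26] avail[A=33 B=20 C=26] open={R11,R12}
Step 23: reserve R13 A 9 -> on_hand[A=35 B=24 C=26] avail[A=24 B=20 C=26] open={R11,R12,R13}
Step 24: cancel R12 -> on_hand[A=35 B=24 C=26] avail[A=26 B=20 C=26] open={R11,R13}
Open reservations: ['R11', 'R13'] -> 2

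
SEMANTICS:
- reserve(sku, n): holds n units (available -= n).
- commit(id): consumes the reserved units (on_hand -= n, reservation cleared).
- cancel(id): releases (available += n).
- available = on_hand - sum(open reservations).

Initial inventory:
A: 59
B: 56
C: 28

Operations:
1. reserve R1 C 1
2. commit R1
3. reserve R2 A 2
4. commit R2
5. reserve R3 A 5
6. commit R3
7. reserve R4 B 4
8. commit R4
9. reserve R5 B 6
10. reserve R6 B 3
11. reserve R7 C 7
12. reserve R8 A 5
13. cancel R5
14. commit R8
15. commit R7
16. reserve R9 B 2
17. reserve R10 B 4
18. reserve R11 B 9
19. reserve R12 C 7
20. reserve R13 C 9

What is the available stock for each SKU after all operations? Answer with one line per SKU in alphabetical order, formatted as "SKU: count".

Step 1: reserve R1 C 1 -> on_hand[A=59 B=56 C=28] avail[A=59 B=56 C=27] open={R1}
Step 2: commit R1 -> on_hand[A=59 B=56 C=27] avail[A=59 B=56 C=27] open={}
Step 3: reserve R2 A 2 -> on_hand[A=59 B=56 C=27] avail[A=57 B=56 C=27] open={R2}
Step 4: commit R2 -> on_hand[A=57 B=56 C=27] avail[A=57 B=56 C=27] open={}
Step 5: reserve R3 A 5 -> on_hand[A=57 B=56 C=27] avail[A=52 B=56 C=27] open={R3}
Step 6: commit R3 -> on_hand[A=52 B=56 C=27] avail[A=52 B=56 C=27] open={}
Step 7: reserve R4 B 4 -> on_hand[A=52 B=56 C=27] avail[A=52 B=52 C=27] open={R4}
Step 8: commit R4 -> on_hand[A=52 B=52 C=27] avail[A=52 B=52 C=27] open={}
Step 9: reserve R5 B 6 -> on_hand[A=52 B=52 C=27] avail[A=52 B=46 C=27] open={R5}
Step 10: reserve R6 B 3 -> on_hand[A=52 B=52 C=27] avail[A=52 B=43 C=27] open={R5,R6}
Step 11: reserve R7 C 7 -> on_hand[A=52 B=52 C=27] avail[A=52 B=43 C=20] open={R5,R6,R7}
Step 12: reserve R8 A 5 -> on_hand[A=52 B=52 C=27] avail[A=47 B=43 C=20] open={R5,R6,R7,R8}
Step 13: cancel R5 -> on_hand[A=52 B=52 C=27] avail[A=47 B=49 C=20] open={R6,R7,R8}
Step 14: commit R8 -> on_hand[A=47 B=52 C=27] avail[A=47 B=49 C=20] open={R6,R7}
Step 15: commit R7 -> on_hand[A=47 B=52 C=20] avail[A=47 B=49 C=20] open={R6}
Step 16: reserve R9 B 2 -> on_hand[A=47 B=52 C=20] avail[A=47 B=47 C=20] open={R6,R9}
Step 17: reserve R10 B 4 -> on_hand[A=47 B=52 C=20] avail[A=47 B=43 C=20] open={R10,R6,R9}
Step 18: reserve R11 B 9 -> on_hand[A=47 B=52 C=20] avail[A=47 B=34 C=20] open={R10,R11,R6,R9}
Step 19: reserve R12 C 7 -> on_hand[A=47 B=52 C=20] avail[A=47 B=34 C=13] open={R10,R11,R12,R6,R9}
Step 20: reserve R13 C 9 -> on_hand[A=47 B=52 C=20] avail[A=47 B=34 C=4] open={R10,R11,R12,R13,R6,R9}

Answer: A: 47
B: 34
C: 4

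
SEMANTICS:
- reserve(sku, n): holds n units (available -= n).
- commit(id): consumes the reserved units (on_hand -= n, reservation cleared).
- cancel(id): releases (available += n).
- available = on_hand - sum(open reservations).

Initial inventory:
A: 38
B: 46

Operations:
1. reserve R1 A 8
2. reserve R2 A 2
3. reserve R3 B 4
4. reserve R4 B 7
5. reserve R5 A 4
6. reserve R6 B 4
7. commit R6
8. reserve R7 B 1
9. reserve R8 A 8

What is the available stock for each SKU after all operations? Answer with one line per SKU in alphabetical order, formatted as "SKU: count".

Step 1: reserve R1 A 8 -> on_hand[A=38 B=46] avail[A=30 B=46] open={R1}
Step 2: reserve R2 A 2 -> on_hand[A=38 B=46] avail[A=28 B=46] open={R1,R2}
Step 3: reserve R3 B 4 -> on_hand[A=38 B=46] avail[A=28 B=42] open={R1,R2,R3}
Step 4: reserve R4 B 7 -> on_hand[A=38 B=46] avail[A=28 B=35] open={R1,R2,R3,R4}
Step 5: reserve R5 A 4 -> on_hand[A=38 B=46] avail[A=24 B=35] open={R1,R2,R3,R4,R5}
Step 6: reserve R6 B 4 -> on_hand[A=38 B=46] avail[A=24 B=31] open={R1,R2,R3,R4,R5,R6}
Step 7: commit R6 -> on_hand[A=38 B=42] avail[A=24 B=31] open={R1,R2,R3,R4,R5}
Step 8: reserve R7 B 1 -> on_hand[A=38 B=42] avail[A=24 B=30] open={R1,R2,R3,R4,R5,R7}
Step 9: reserve R8 A 8 -> on_hand[A=38 B=42] avail[A=16 B=30] open={R1,R2,R3,R4,R5,R7,R8}

Answer: A: 16
B: 30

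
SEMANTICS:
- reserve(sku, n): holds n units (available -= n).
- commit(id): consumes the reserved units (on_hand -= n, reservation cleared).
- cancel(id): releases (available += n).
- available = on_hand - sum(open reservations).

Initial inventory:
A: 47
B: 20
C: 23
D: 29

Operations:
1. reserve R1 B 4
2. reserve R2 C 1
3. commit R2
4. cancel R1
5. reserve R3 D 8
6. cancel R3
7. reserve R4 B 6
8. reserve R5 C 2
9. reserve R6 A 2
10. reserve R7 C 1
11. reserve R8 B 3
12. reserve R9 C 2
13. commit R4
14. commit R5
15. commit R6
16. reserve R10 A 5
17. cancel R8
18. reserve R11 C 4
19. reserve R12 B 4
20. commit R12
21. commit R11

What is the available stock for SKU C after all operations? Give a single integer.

Answer: 13

Derivation:
Step 1: reserve R1 B 4 -> on_hand[A=47 B=20 C=23 D=29] avail[A=47 B=16 C=23 D=29] open={R1}
Step 2: reserve R2 C 1 -> on_hand[A=47 B=20 C=23 D=29] avail[A=47 B=16 C=22 D=29] open={R1,R2}
Step 3: commit R2 -> on_hand[A=47 B=20 C=22 D=29] avail[A=47 B=16 C=22 D=29] open={R1}
Step 4: cancel R1 -> on_hand[A=47 B=20 C=22 D=29] avail[A=47 B=20 C=22 D=29] open={}
Step 5: reserve R3 D 8 -> on_hand[A=47 B=20 C=22 D=29] avail[A=47 B=20 C=22 D=21] open={R3}
Step 6: cancel R3 -> on_hand[A=47 B=20 C=22 D=29] avail[A=47 B=20 C=22 D=29] open={}
Step 7: reserve R4 B 6 -> on_hand[A=47 B=20 C=22 D=29] avail[A=47 B=14 C=22 D=29] open={R4}
Step 8: reserve R5 C 2 -> on_hand[A=47 B=20 C=22 D=29] avail[A=47 B=14 C=20 D=29] open={R4,R5}
Step 9: reserve R6 A 2 -> on_hand[A=47 B=20 C=22 D=29] avail[A=45 B=14 C=20 D=29] open={R4,R5,R6}
Step 10: reserve R7 C 1 -> on_hand[A=47 B=20 C=22 D=29] avail[A=45 B=14 C=19 D=29] open={R4,R5,R6,R7}
Step 11: reserve R8 B 3 -> on_hand[A=47 B=20 C=22 D=29] avail[A=45 B=11 C=19 D=29] open={R4,R5,R6,R7,R8}
Step 12: reserve R9 C 2 -> on_hand[A=47 B=20 C=22 D=29] avail[A=45 B=11 C=17 D=29] open={R4,R5,R6,R7,R8,R9}
Step 13: commit R4 -> on_hand[A=47 B=14 C=22 D=29] avail[A=45 B=11 C=17 D=29] open={R5,R6,R7,R8,R9}
Step 14: commit R5 -> on_hand[A=47 B=14 C=20 D=29] avail[A=45 B=11 C=17 D=29] open={R6,R7,R8,R9}
Step 15: commit R6 -> on_hand[A=45 B=14 C=20 D=29] avail[A=45 B=11 C=17 D=29] open={R7,R8,R9}
Step 16: reserve R10 A 5 -> on_hand[A=45 B=14 C=20 D=29] avail[A=40 B=11 C=17 D=29] open={R10,R7,R8,R9}
Step 17: cancel R8 -> on_hand[A=45 B=14 C=20 D=29] avail[A=40 B=14 C=17 D=29] open={R10,R7,R9}
Step 18: reserve R11 C 4 -> on_hand[A=45 B=14 C=20 D=29] avail[A=40 B=14 C=13 D=29] open={R10,R11,R7,R9}
Step 19: reserve R12 B 4 -> on_hand[A=45 B=14 C=20 D=29] avail[A=40 B=10 C=13 D=29] open={R10,R11,R12,R7,R9}
Step 20: commit R12 -> on_hand[A=45 B=10 C=20 D=29] avail[A=40 B=10 C=13 D=29] open={R10,R11,R7,R9}
Step 21: commit R11 -> on_hand[A=45 B=10 C=16 D=29] avail[A=40 B=10 C=13 D=29] open={R10,R7,R9}
Final available[C] = 13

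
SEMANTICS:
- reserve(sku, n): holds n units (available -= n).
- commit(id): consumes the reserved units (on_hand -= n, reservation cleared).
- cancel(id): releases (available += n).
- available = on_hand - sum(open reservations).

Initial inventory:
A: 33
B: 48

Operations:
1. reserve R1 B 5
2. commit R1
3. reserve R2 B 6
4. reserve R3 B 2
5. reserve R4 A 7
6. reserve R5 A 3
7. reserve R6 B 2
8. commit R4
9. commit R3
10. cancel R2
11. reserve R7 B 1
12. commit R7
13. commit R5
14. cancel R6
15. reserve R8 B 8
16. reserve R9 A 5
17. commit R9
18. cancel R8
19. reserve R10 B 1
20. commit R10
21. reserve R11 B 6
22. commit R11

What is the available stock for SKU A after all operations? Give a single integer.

Answer: 18

Derivation:
Step 1: reserve R1 B 5 -> on_hand[A=33 B=48] avail[A=33 B=43] open={R1}
Step 2: commit R1 -> on_hand[A=33 B=43] avail[A=33 B=43] open={}
Step 3: reserve R2 B 6 -> on_hand[A=33 B=43] avail[A=33 B=37] open={R2}
Step 4: reserve R3 B 2 -> on_hand[A=33 B=43] avail[A=33 B=35] open={R2,R3}
Step 5: reserve R4 A 7 -> on_hand[A=33 B=43] avail[A=26 B=35] open={R2,R3,R4}
Step 6: reserve R5 A 3 -> on_hand[A=33 B=43] avail[A=23 B=35] open={R2,R3,R4,R5}
Step 7: reserve R6 B 2 -> on_hand[A=33 B=43] avail[A=23 B=33] open={R2,R3,R4,R5,R6}
Step 8: commit R4 -> on_hand[A=26 B=43] avail[A=23 B=33] open={R2,R3,R5,R6}
Step 9: commit R3 -> on_hand[A=26 B=41] avail[A=23 B=33] open={R2,R5,R6}
Step 10: cancel R2 -> on_hand[A=26 B=41] avail[A=23 B=39] open={R5,R6}
Step 11: reserve R7 B 1 -> on_hand[A=26 B=41] avail[A=23 B=38] open={R5,R6,R7}
Step 12: commit R7 -> on_hand[A=26 B=40] avail[A=23 B=38] open={R5,R6}
Step 13: commit R5 -> on_hand[A=23 B=40] avail[A=23 B=38] open={R6}
Step 14: cancel R6 -> on_hand[A=23 B=40] avail[A=23 B=40] open={}
Step 15: reserve R8 B 8 -> on_hand[A=23 B=40] avail[A=23 B=32] open={R8}
Step 16: reserve R9 A 5 -> on_hand[A=23 B=40] avail[A=18 B=32] open={R8,R9}
Step 17: commit R9 -> on_hand[A=18 B=40] avail[A=18 B=32] open={R8}
Step 18: cancel R8 -> on_hand[A=18 B=40] avail[A=18 B=40] open={}
Step 19: reserve R10 B 1 -> on_hand[A=18 B=40] avail[A=18 B=39] open={R10}
Step 20: commit R10 -> on_hand[A=18 B=39] avail[A=18 B=39] open={}
Step 21: reserve R11 B 6 -> on_hand[A=18 B=39] avail[A=18 B=33] open={R11}
Step 22: commit R11 -> on_hand[A=18 B=33] avail[A=18 B=33] open={}
Final available[A] = 18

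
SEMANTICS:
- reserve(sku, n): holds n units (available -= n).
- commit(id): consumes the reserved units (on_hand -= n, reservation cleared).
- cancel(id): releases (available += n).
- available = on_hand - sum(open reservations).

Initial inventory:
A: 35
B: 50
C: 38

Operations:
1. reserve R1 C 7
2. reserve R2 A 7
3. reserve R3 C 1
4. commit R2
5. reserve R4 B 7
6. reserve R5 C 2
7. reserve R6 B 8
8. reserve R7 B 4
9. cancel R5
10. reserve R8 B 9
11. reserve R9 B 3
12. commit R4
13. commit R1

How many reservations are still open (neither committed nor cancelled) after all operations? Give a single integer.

Answer: 5

Derivation:
Step 1: reserve R1 C 7 -> on_hand[A=35 B=50 C=38] avail[A=35 B=50 C=31] open={R1}
Step 2: reserve R2 A 7 -> on_hand[A=35 B=50 C=38] avail[A=28 B=50 C=31] open={R1,R2}
Step 3: reserve R3 C 1 -> on_hand[A=35 B=50 C=38] avail[A=28 B=50 C=30] open={R1,R2,R3}
Step 4: commit R2 -> on_hand[A=28 B=50 C=38] avail[A=28 B=50 C=30] open={R1,R3}
Step 5: reserve R4 B 7 -> on_hand[A=28 B=50 C=38] avail[A=28 B=43 C=30] open={R1,R3,R4}
Step 6: reserve R5 C 2 -> on_hand[A=28 B=50 C=38] avail[A=28 B=43 C=28] open={R1,R3,R4,R5}
Step 7: reserve R6 B 8 -> on_hand[A=28 B=50 C=38] avail[A=28 B=35 C=28] open={R1,R3,R4,R5,R6}
Step 8: reserve R7 B 4 -> on_hand[A=28 B=50 C=38] avail[A=28 B=31 C=28] open={R1,R3,R4,R5,R6,R7}
Step 9: cancel R5 -> on_hand[A=28 B=50 C=38] avail[A=28 B=31 C=30] open={R1,R3,R4,R6,R7}
Step 10: reserve R8 B 9 -> on_hand[A=28 B=50 C=38] avail[A=28 B=22 C=30] open={R1,R3,R4,R6,R7,R8}
Step 11: reserve R9 B 3 -> on_hand[A=28 B=50 C=38] avail[A=28 B=19 C=30] open={R1,R3,R4,R6,R7,R8,R9}
Step 12: commit R4 -> on_hand[A=28 B=43 C=38] avail[A=28 B=19 C=30] open={R1,R3,R6,R7,R8,R9}
Step 13: commit R1 -> on_hand[A=28 B=43 C=31] avail[A=28 B=19 C=30] open={R3,R6,R7,R8,R9}
Open reservations: ['R3', 'R6', 'R7', 'R8', 'R9'] -> 5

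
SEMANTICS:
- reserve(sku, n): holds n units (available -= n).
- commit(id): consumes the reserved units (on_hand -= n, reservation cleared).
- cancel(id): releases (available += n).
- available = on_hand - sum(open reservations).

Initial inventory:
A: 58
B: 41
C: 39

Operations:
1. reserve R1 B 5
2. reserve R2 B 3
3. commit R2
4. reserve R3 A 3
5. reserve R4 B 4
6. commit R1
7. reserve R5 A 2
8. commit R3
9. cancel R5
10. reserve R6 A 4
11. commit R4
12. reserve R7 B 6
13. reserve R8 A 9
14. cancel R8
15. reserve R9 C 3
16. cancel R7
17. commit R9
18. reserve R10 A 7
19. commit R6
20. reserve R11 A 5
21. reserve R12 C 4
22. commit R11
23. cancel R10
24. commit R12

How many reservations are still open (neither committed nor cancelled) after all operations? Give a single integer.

Answer: 0

Derivation:
Step 1: reserve R1 B 5 -> on_hand[A=58 B=41 C=39] avail[A=58 B=36 C=39] open={R1}
Step 2: reserve R2 B 3 -> on_hand[A=58 B=41 C=39] avail[A=58 B=33 C=39] open={R1,R2}
Step 3: commit R2 -> on_hand[A=58 B=38 C=39] avail[A=58 B=33 C=39] open={R1}
Step 4: reserve R3 A 3 -> on_hand[A=58 B=38 C=39] avail[A=55 B=33 C=39] open={R1,R3}
Step 5: reserve R4 B 4 -> on_hand[A=58 B=38 C=39] avail[A=55 B=29 C=39] open={R1,R3,R4}
Step 6: commit R1 -> on_hand[A=58 B=33 C=39] avail[A=55 B=29 C=39] open={R3,R4}
Step 7: reserve R5 A 2 -> on_hand[A=58 B=33 C=39] avail[A=53 B=29 C=39] open={R3,R4,R5}
Step 8: commit R3 -> on_hand[A=55 B=33 C=39] avail[A=53 B=29 C=39] open={R4,R5}
Step 9: cancel R5 -> on_hand[A=55 B=33 C=39] avail[A=55 B=29 C=39] open={R4}
Step 10: reserve R6 A 4 -> on_hand[A=55 B=33 C=39] avail[A=51 B=29 C=39] open={R4,R6}
Step 11: commit R4 -> on_hand[A=55 B=29 C=39] avail[A=51 B=29 C=39] open={R6}
Step 12: reserve R7 B 6 -> on_hand[A=55 B=29 C=39] avail[A=51 B=23 C=39] open={R6,R7}
Step 13: reserve R8 A 9 -> on_hand[A=55 B=29 C=39] avail[A=42 B=23 C=39] open={R6,R7,R8}
Step 14: cancel R8 -> on_hand[A=55 B=29 C=39] avail[A=51 B=23 C=39] open={R6,R7}
Step 15: reserve R9 C 3 -> on_hand[A=55 B=29 C=39] avail[A=51 B=23 C=36] open={R6,R7,R9}
Step 16: cancel R7 -> on_hand[A=55 B=29 C=39] avail[A=51 B=29 C=36] open={R6,R9}
Step 17: commit R9 -> on_hand[A=55 B=29 C=36] avail[A=51 B=29 C=36] open={R6}
Step 18: reserve R10 A 7 -> on_hand[A=55 B=29 C=36] avail[A=44 B=29 C=36] open={R10,R6}
Step 19: commit R6 -> on_hand[A=51 B=29 C=36] avail[A=44 B=29 C=36] open={R10}
Step 20: reserve R11 A 5 -> on_hand[A=51 B=29 C=36] avail[A=39 B=29 C=36] open={R10,R11}
Step 21: reserve R12 C 4 -> on_hand[A=51 B=29 C=36] avail[A=39 B=29 C=32] open={R10,R11,R12}
Step 22: commit R11 -> on_hand[A=46 B=29 C=36] avail[A=39 B=29 C=32] open={R10,R12}
Step 23: cancel R10 -> on_hand[A=46 B=29 C=36] avail[A=46 B=29 C=32] open={R12}
Step 24: commit R12 -> on_hand[A=46 B=29 C=32] avail[A=46 B=29 C=32] open={}
Open reservations: [] -> 0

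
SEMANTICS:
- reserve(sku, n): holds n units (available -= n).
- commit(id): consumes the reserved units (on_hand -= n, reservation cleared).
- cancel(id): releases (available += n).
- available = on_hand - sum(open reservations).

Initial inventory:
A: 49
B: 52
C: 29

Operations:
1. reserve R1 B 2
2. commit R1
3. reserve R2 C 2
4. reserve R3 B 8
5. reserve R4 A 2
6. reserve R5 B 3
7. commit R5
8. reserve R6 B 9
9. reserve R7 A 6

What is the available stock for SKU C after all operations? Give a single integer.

Answer: 27

Derivation:
Step 1: reserve R1 B 2 -> on_hand[A=49 B=52 C=29] avail[A=49 B=50 C=29] open={R1}
Step 2: commit R1 -> on_hand[A=49 B=50 C=29] avail[A=49 B=50 C=29] open={}
Step 3: reserve R2 C 2 -> on_hand[A=49 B=50 C=29] avail[A=49 B=50 C=27] open={R2}
Step 4: reserve R3 B 8 -> on_hand[A=49 B=50 C=29] avail[A=49 B=42 C=27] open={R2,R3}
Step 5: reserve R4 A 2 -> on_hand[A=49 B=50 C=29] avail[A=47 B=42 C=27] open={R2,R3,R4}
Step 6: reserve R5 B 3 -> on_hand[A=49 B=50 C=29] avail[A=47 B=39 C=27] open={R2,R3,R4,R5}
Step 7: commit R5 -> on_hand[A=49 B=47 C=29] avail[A=47 B=39 C=27] open={R2,R3,R4}
Step 8: reserve R6 B 9 -> on_hand[A=49 B=47 C=29] avail[A=47 B=30 C=27] open={R2,R3,R4,R6}
Step 9: reserve R7 A 6 -> on_hand[A=49 B=47 C=29] avail[A=41 B=30 C=27] open={R2,R3,R4,R6,R7}
Final available[C] = 27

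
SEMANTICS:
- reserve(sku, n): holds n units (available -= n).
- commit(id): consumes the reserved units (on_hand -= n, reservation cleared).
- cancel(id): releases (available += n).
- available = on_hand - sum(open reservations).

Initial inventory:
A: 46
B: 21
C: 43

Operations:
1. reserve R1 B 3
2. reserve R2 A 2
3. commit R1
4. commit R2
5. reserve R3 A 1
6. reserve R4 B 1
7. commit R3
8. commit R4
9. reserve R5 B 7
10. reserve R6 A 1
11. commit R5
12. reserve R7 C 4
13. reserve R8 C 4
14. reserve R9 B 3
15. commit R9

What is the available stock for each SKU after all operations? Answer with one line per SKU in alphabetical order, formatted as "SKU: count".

Answer: A: 42
B: 7
C: 35

Derivation:
Step 1: reserve R1 B 3 -> on_hand[A=46 B=21 C=43] avail[A=46 B=18 C=43] open={R1}
Step 2: reserve R2 A 2 -> on_hand[A=46 B=21 C=43] avail[A=44 B=18 C=43] open={R1,R2}
Step 3: commit R1 -> on_hand[A=46 B=18 C=43] avail[A=44 B=18 C=43] open={R2}
Step 4: commit R2 -> on_hand[A=44 B=18 C=43] avail[A=44 B=18 C=43] open={}
Step 5: reserve R3 A 1 -> on_hand[A=44 B=18 C=43] avail[A=43 B=18 C=43] open={R3}
Step 6: reserve R4 B 1 -> on_hand[A=44 B=18 C=43] avail[A=43 B=17 C=43] open={R3,R4}
Step 7: commit R3 -> on_hand[A=43 B=18 C=43] avail[A=43 B=17 C=43] open={R4}
Step 8: commit R4 -> on_hand[A=43 B=17 C=43] avail[A=43 B=17 C=43] open={}
Step 9: reserve R5 B 7 -> on_hand[A=43 B=17 C=43] avail[A=43 B=10 C=43] open={R5}
Step 10: reserve R6 A 1 -> on_hand[A=43 B=17 C=43] avail[A=42 B=10 C=43] open={R5,R6}
Step 11: commit R5 -> on_hand[A=43 B=10 C=43] avail[A=42 B=10 C=43] open={R6}
Step 12: reserve R7 C 4 -> on_hand[A=43 B=10 C=43] avail[A=42 B=10 C=39] open={R6,R7}
Step 13: reserve R8 C 4 -> on_hand[A=43 B=10 C=43] avail[A=42 B=10 C=35] open={R6,R7,R8}
Step 14: reserve R9 B 3 -> on_hand[A=43 B=10 C=43] avail[A=42 B=7 C=35] open={R6,R7,R8,R9}
Step 15: commit R9 -> on_hand[A=43 B=7 C=43] avail[A=42 B=7 C=35] open={R6,R7,R8}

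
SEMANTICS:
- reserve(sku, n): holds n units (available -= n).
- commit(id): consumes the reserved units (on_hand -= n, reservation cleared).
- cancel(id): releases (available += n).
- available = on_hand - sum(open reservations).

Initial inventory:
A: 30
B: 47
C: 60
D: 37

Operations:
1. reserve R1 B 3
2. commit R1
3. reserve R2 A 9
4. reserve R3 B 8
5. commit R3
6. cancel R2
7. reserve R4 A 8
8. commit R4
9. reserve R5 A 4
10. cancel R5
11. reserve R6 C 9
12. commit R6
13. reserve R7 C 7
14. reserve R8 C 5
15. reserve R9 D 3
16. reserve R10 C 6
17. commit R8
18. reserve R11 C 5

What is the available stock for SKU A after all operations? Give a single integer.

Step 1: reserve R1 B 3 -> on_hand[A=30 B=47 C=60 D=37] avail[A=30 B=44 C=60 D=37] open={R1}
Step 2: commit R1 -> on_hand[A=30 B=44 C=60 D=37] avail[A=30 B=44 C=60 D=37] open={}
Step 3: reserve R2 A 9 -> on_hand[A=30 B=44 C=60 D=37] avail[A=21 B=44 C=60 D=37] open={R2}
Step 4: reserve R3 B 8 -> on_hand[A=30 B=44 C=60 D=37] avail[A=21 B=36 C=60 D=37] open={R2,R3}
Step 5: commit R3 -> on_hand[A=30 B=36 C=60 D=37] avail[A=21 B=36 C=60 D=37] open={R2}
Step 6: cancel R2 -> on_hand[A=30 B=36 C=60 D=37] avail[A=30 B=36 C=60 D=37] open={}
Step 7: reserve R4 A 8 -> on_hand[A=30 B=36 C=60 D=37] avail[A=22 B=36 C=60 D=37] open={R4}
Step 8: commit R4 -> on_hand[A=22 B=36 C=60 D=37] avail[A=22 B=36 C=60 D=37] open={}
Step 9: reserve R5 A 4 -> on_hand[A=22 B=36 C=60 D=37] avail[A=18 B=36 C=60 D=37] open={R5}
Step 10: cancel R5 -> on_hand[A=22 B=36 C=60 D=37] avail[A=22 B=36 C=60 D=37] open={}
Step 11: reserve R6 C 9 -> on_hand[A=22 B=36 C=60 D=37] avail[A=22 B=36 C=51 D=37] open={R6}
Step 12: commit R6 -> on_hand[A=22 B=36 C=51 D=37] avail[A=22 B=36 C=51 D=37] open={}
Step 13: reserve R7 C 7 -> on_hand[A=22 B=36 C=51 D=37] avail[A=22 B=36 C=44 D=37] open={R7}
Step 14: reserve R8 C 5 -> on_hand[A=22 B=36 C=51 D=37] avail[A=22 B=36 C=39 D=37] open={R7,R8}
Step 15: reserve R9 D 3 -> on_hand[A=22 B=36 C=51 D=37] avail[A=22 B=36 C=39 D=34] open={R7,R8,R9}
Step 16: reserve R10 C 6 -> on_hand[A=22 B=36 C=51 D=37] avail[A=22 B=36 C=33 D=34] open={R10,R7,R8,R9}
Step 17: commit R8 -> on_hand[A=22 B=36 C=46 D=37] avail[A=22 B=36 C=33 D=34] open={R10,R7,R9}
Step 18: reserve R11 C 5 -> on_hand[A=22 B=36 C=46 D=37] avail[A=22 B=36 C=28 D=34] open={R10,R11,R7,R9}
Final available[A] = 22

Answer: 22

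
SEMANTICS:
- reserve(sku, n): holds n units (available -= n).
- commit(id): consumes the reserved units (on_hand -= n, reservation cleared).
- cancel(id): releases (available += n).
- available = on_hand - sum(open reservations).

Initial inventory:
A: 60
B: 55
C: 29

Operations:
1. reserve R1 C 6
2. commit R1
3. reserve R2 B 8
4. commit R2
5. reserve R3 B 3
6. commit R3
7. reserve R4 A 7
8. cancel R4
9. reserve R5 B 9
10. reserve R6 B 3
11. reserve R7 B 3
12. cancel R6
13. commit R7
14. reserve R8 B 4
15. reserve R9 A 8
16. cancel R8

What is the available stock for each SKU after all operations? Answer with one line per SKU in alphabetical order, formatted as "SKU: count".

Answer: A: 52
B: 32
C: 23

Derivation:
Step 1: reserve R1 C 6 -> on_hand[A=60 B=55 C=29] avail[A=60 B=55 C=23] open={R1}
Step 2: commit R1 -> on_hand[A=60 B=55 C=23] avail[A=60 B=55 C=23] open={}
Step 3: reserve R2 B 8 -> on_hand[A=60 B=55 C=23] avail[A=60 B=47 C=23] open={R2}
Step 4: commit R2 -> on_hand[A=60 B=47 C=23] avail[A=60 B=47 C=23] open={}
Step 5: reserve R3 B 3 -> on_hand[A=60 B=47 C=23] avail[A=60 B=44 C=23] open={R3}
Step 6: commit R3 -> on_hand[A=60 B=44 C=23] avail[A=60 B=44 C=23] open={}
Step 7: reserve R4 A 7 -> on_hand[A=60 B=44 C=23] avail[A=53 B=44 C=23] open={R4}
Step 8: cancel R4 -> on_hand[A=60 B=44 C=23] avail[A=60 B=44 C=23] open={}
Step 9: reserve R5 B 9 -> on_hand[A=60 B=44 C=23] avail[A=60 B=35 C=23] open={R5}
Step 10: reserve R6 B 3 -> on_hand[A=60 B=44 C=23] avail[A=60 B=32 C=23] open={R5,R6}
Step 11: reserve R7 B 3 -> on_hand[A=60 B=44 C=23] avail[A=60 B=29 C=23] open={R5,R6,R7}
Step 12: cancel R6 -> on_hand[A=60 B=44 C=23] avail[A=60 B=32 C=23] open={R5,R7}
Step 13: commit R7 -> on_hand[A=60 B=41 C=23] avail[A=60 B=32 C=23] open={R5}
Step 14: reserve R8 B 4 -> on_hand[A=60 B=41 C=23] avail[A=60 B=28 C=23] open={R5,R8}
Step 15: reserve R9 A 8 -> on_hand[A=60 B=41 C=23] avail[A=52 B=28 C=23] open={R5,R8,R9}
Step 16: cancel R8 -> on_hand[A=60 B=41 C=23] avail[A=52 B=32 C=23] open={R5,R9}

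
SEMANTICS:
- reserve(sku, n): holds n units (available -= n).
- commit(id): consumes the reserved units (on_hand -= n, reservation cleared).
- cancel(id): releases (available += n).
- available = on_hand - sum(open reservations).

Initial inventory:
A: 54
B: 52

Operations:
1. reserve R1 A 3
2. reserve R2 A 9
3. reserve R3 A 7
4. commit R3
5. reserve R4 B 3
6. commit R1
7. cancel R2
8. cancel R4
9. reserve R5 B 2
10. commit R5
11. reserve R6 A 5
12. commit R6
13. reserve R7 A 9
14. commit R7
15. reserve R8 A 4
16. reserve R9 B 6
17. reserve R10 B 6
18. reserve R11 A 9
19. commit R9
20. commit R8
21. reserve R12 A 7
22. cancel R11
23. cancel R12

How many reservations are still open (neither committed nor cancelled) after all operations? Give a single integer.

Step 1: reserve R1 A 3 -> on_hand[A=54 B=52] avail[A=51 B=52] open={R1}
Step 2: reserve R2 A 9 -> on_hand[A=54 B=52] avail[A=42 B=52] open={R1,R2}
Step 3: reserve R3 A 7 -> on_hand[A=54 B=52] avail[A=35 B=52] open={R1,R2,R3}
Step 4: commit R3 -> on_hand[A=47 B=52] avail[A=35 B=52] open={R1,R2}
Step 5: reserve R4 B 3 -> on_hand[A=47 B=52] avail[A=35 B=49] open={R1,R2,R4}
Step 6: commit R1 -> on_hand[A=44 B=52] avail[A=35 B=49] open={R2,R4}
Step 7: cancel R2 -> on_hand[A=44 B=52] avail[A=44 B=49] open={R4}
Step 8: cancel R4 -> on_hand[A=44 B=52] avail[A=44 B=52] open={}
Step 9: reserve R5 B 2 -> on_hand[A=44 B=52] avail[A=44 B=50] open={R5}
Step 10: commit R5 -> on_hand[A=44 B=50] avail[A=44 B=50] open={}
Step 11: reserve R6 A 5 -> on_hand[A=44 B=50] avail[A=39 B=50] open={R6}
Step 12: commit R6 -> on_hand[A=39 B=50] avail[A=39 B=50] open={}
Step 13: reserve R7 A 9 -> on_hand[A=39 B=50] avail[A=30 B=50] open={R7}
Step 14: commit R7 -> on_hand[A=30 B=50] avail[A=30 B=50] open={}
Step 15: reserve R8 A 4 -> on_hand[A=30 B=50] avail[A=26 B=50] open={R8}
Step 16: reserve R9 B 6 -> on_hand[A=30 B=50] avail[A=26 B=44] open={R8,R9}
Step 17: reserve R10 B 6 -> on_hand[A=30 B=50] avail[A=26 B=38] open={R10,R8,R9}
Step 18: reserve R11 A 9 -> on_hand[A=30 B=50] avail[A=17 B=38] open={R10,R11,R8,R9}
Step 19: commit R9 -> on_hand[A=30 B=44] avail[A=17 B=38] open={R10,R11,R8}
Step 20: commit R8 -> on_hand[A=26 B=44] avail[A=17 B=38] open={R10,R11}
Step 21: reserve R12 A 7 -> on_hand[A=26 B=44] avail[A=10 B=38] open={R10,R11,R12}
Step 22: cancel R11 -> on_hand[A=26 B=44] avail[A=19 B=38] open={R10,R12}
Step 23: cancel R12 -> on_hand[A=26 B=44] avail[A=26 B=38] open={R10}
Open reservations: ['R10'] -> 1

Answer: 1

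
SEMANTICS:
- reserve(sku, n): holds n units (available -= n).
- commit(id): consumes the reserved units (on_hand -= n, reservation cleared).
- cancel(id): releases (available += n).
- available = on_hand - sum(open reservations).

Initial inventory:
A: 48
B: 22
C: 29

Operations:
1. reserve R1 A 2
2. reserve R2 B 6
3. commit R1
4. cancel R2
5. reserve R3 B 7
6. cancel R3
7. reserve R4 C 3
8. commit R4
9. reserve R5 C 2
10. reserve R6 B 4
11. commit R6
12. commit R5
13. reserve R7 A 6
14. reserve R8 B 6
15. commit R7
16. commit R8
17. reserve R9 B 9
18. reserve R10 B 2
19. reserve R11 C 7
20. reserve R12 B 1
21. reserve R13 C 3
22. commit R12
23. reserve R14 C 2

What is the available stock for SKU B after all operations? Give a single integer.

Step 1: reserve R1 A 2 -> on_hand[A=48 B=22 C=29] avail[A=46 B=22 C=29] open={R1}
Step 2: reserve R2 B 6 -> on_hand[A=48 B=22 C=29] avail[A=46 B=16 C=29] open={R1,R2}
Step 3: commit R1 -> on_hand[A=46 B=22 C=29] avail[A=46 B=16 C=29] open={R2}
Step 4: cancel R2 -> on_hand[A=46 B=22 C=29] avail[A=46 B=22 C=29] open={}
Step 5: reserve R3 B 7 -> on_hand[A=46 B=22 C=29] avail[A=46 B=15 C=29] open={R3}
Step 6: cancel R3 -> on_hand[A=46 B=22 C=29] avail[A=46 B=22 C=29] open={}
Step 7: reserve R4 C 3 -> on_hand[A=46 B=22 C=29] avail[A=46 B=22 C=26] open={R4}
Step 8: commit R4 -> on_hand[A=46 B=22 C=26] avail[A=46 B=22 C=26] open={}
Step 9: reserve R5 C 2 -> on_hand[A=46 B=22 C=26] avail[A=46 B=22 C=24] open={R5}
Step 10: reserve R6 B 4 -> on_hand[A=46 B=22 C=26] avail[A=46 B=18 C=24] open={R5,R6}
Step 11: commit R6 -> on_hand[A=46 B=18 C=26] avail[A=46 B=18 C=24] open={R5}
Step 12: commit R5 -> on_hand[A=46 B=18 C=24] avail[A=46 B=18 C=24] open={}
Step 13: reserve R7 A 6 -> on_hand[A=46 B=18 C=24] avail[A=40 B=18 C=24] open={R7}
Step 14: reserve R8 B 6 -> on_hand[A=46 B=18 C=24] avail[A=40 B=12 C=24] open={R7,R8}
Step 15: commit R7 -> on_hand[A=40 B=18 C=24] avail[A=40 B=12 C=24] open={R8}
Step 16: commit R8 -> on_hand[A=40 B=12 C=24] avail[A=40 B=12 C=24] open={}
Step 17: reserve R9 B 9 -> on_hand[A=40 B=12 C=24] avail[A=40 B=3 C=24] open={R9}
Step 18: reserve R10 B 2 -> on_hand[A=40 B=12 C=24] avail[A=40 B=1 C=24] open={R10,R9}
Step 19: reserve R11 C 7 -> on_hand[A=40 B=12 C=24] avail[A=40 B=1 C=17] open={R10,R11,R9}
Step 20: reserve R12 B 1 -> on_hand[A=40 B=12 C=24] avail[A=40 B=0 C=17] open={R10,R11,R12,R9}
Step 21: reserve R13 C 3 -> on_hand[A=40 B=12 C=24] avail[A=40 B=0 C=14] open={R10,R11,R12,R13,R9}
Step 22: commit R12 -> on_hand[A=40 B=11 C=24] avail[A=40 B=0 C=14] open={R10,R11,R13,R9}
Step 23: reserve R14 C 2 -> on_hand[A=40 B=11 C=24] avail[A=40 B=0 C=12] open={R10,R11,R13,R14,R9}
Final available[B] = 0

Answer: 0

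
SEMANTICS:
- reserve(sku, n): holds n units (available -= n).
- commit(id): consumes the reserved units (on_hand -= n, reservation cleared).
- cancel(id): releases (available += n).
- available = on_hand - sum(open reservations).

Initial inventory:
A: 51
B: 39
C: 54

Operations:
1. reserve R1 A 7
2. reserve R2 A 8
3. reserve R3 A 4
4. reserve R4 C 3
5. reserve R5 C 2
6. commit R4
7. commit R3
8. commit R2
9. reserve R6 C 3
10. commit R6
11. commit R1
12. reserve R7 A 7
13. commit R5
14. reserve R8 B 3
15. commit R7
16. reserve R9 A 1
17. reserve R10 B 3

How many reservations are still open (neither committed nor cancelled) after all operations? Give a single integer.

Step 1: reserve R1 A 7 -> on_hand[A=51 B=39 C=54] avail[A=44 B=39 C=54] open={R1}
Step 2: reserve R2 A 8 -> on_hand[A=51 B=39 C=54] avail[A=36 B=39 C=54] open={R1,R2}
Step 3: reserve R3 A 4 -> on_hand[A=51 B=39 C=54] avail[A=32 B=39 C=54] open={R1,R2,R3}
Step 4: reserve R4 C 3 -> on_hand[A=51 B=39 C=54] avail[A=32 B=39 C=51] open={R1,R2,R3,R4}
Step 5: reserve R5 C 2 -> on_hand[A=51 B=39 C=54] avail[A=32 B=39 C=49] open={R1,R2,R3,R4,R5}
Step 6: commit R4 -> on_hand[A=51 B=39 C=51] avail[A=32 B=39 C=49] open={R1,R2,R3,R5}
Step 7: commit R3 -> on_hand[A=47 B=39 C=51] avail[A=32 B=39 C=49] open={R1,R2,R5}
Step 8: commit R2 -> on_hand[A=39 B=39 C=51] avail[A=32 B=39 C=49] open={R1,R5}
Step 9: reserve R6 C 3 -> on_hand[A=39 B=39 C=51] avail[A=32 B=39 C=46] open={R1,R5,R6}
Step 10: commit R6 -> on_hand[A=39 B=39 C=48] avail[A=32 B=39 C=46] open={R1,R5}
Step 11: commit R1 -> on_hand[A=32 B=39 C=48] avail[A=32 B=39 C=46] open={R5}
Step 12: reserve R7 A 7 -> on_hand[A=32 B=39 C=48] avail[A=25 B=39 C=46] open={R5,R7}
Step 13: commit R5 -> on_hand[A=32 B=39 C=46] avail[A=25 B=39 C=46] open={R7}
Step 14: reserve R8 B 3 -> on_hand[A=32 B=39 C=46] avail[A=25 B=36 C=46] open={R7,R8}
Step 15: commit R7 -> on_hand[A=25 B=39 C=46] avail[A=25 B=36 C=46] open={R8}
Step 16: reserve R9 A 1 -> on_hand[A=25 B=39 C=46] avail[A=24 B=36 C=46] open={R8,R9}
Step 17: reserve R10 B 3 -> on_hand[A=25 B=39 C=46] avail[A=24 B=33 C=46] open={R10,R8,R9}
Open reservations: ['R10', 'R8', 'R9'] -> 3

Answer: 3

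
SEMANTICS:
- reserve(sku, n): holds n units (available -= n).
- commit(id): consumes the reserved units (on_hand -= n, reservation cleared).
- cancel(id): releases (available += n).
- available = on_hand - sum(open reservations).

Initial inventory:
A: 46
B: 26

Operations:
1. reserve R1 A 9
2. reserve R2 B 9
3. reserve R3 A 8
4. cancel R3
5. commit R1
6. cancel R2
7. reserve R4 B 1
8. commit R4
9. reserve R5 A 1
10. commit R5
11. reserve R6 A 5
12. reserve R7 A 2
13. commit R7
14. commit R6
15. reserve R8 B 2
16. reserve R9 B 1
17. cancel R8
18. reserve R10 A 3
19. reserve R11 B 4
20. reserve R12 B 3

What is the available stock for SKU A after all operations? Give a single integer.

Step 1: reserve R1 A 9 -> on_hand[A=46 B=26] avail[A=37 B=26] open={R1}
Step 2: reserve R2 B 9 -> on_hand[A=46 B=26] avail[A=37 B=17] open={R1,R2}
Step 3: reserve R3 A 8 -> on_hand[A=46 B=26] avail[A=29 B=17] open={R1,R2,R3}
Step 4: cancel R3 -> on_hand[A=46 B=26] avail[A=37 B=17] open={R1,R2}
Step 5: commit R1 -> on_hand[A=37 B=26] avail[A=37 B=17] open={R2}
Step 6: cancel R2 -> on_hand[A=37 B=26] avail[A=37 B=26] open={}
Step 7: reserve R4 B 1 -> on_hand[A=37 B=26] avail[A=37 B=25] open={R4}
Step 8: commit R4 -> on_hand[A=37 B=25] avail[A=37 B=25] open={}
Step 9: reserve R5 A 1 -> on_hand[A=37 B=25] avail[A=36 B=25] open={R5}
Step 10: commit R5 -> on_hand[A=36 B=25] avail[A=36 B=25] open={}
Step 11: reserve R6 A 5 -> on_hand[A=36 B=25] avail[A=31 B=25] open={R6}
Step 12: reserve R7 A 2 -> on_hand[A=36 B=25] avail[A=29 B=25] open={R6,R7}
Step 13: commit R7 -> on_hand[A=34 B=25] avail[A=29 B=25] open={R6}
Step 14: commit R6 -> on_hand[A=29 B=25] avail[A=29 B=25] open={}
Step 15: reserve R8 B 2 -> on_hand[A=29 B=25] avail[A=29 B=23] open={R8}
Step 16: reserve R9 B 1 -> on_hand[A=29 B=25] avail[A=29 B=22] open={R8,R9}
Step 17: cancel R8 -> on_hand[A=29 B=25] avail[A=29 B=24] open={R9}
Step 18: reserve R10 A 3 -> on_hand[A=29 B=25] avail[A=26 B=24] open={R10,R9}
Step 19: reserve R11 B 4 -> on_hand[A=29 B=25] avail[A=26 B=20] open={R10,R11,R9}
Step 20: reserve R12 B 3 -> on_hand[A=29 B=25] avail[A=26 B=17] open={R10,R11,R12,R9}
Final available[A] = 26

Answer: 26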